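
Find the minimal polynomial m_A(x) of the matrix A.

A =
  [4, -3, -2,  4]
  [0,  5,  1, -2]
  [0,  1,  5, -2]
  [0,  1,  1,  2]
x^3 - 12*x^2 + 48*x - 64

The characteristic polynomial is χ_A(x) = (x - 4)^4, so the eigenvalues are known. The minimal polynomial is
  m_A(x) = Π_λ (x − λ)^{k_λ}
where k_λ is the size of the *largest* Jordan block for λ (equivalently, the smallest k with (A − λI)^k v = 0 for every generalised eigenvector v of λ).

  λ = 4: largest Jordan block has size 3, contributing (x − 4)^3

So m_A(x) = (x - 4)^3 = x^3 - 12*x^2 + 48*x - 64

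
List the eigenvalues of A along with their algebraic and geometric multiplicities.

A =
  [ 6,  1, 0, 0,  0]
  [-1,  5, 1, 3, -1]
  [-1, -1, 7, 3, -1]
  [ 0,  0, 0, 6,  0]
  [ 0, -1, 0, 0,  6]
λ = 6: alg = 5, geom = 3

Step 1 — factor the characteristic polynomial to read off the algebraic multiplicities:
  χ_A(x) = (x - 6)^5

Step 2 — compute geometric multiplicities via the rank-nullity identity g(λ) = n − rank(A − λI):
  rank(A − (6)·I) = 2, so dim ker(A − (6)·I) = n − 2 = 3

Summary:
  λ = 6: algebraic multiplicity = 5, geometric multiplicity = 3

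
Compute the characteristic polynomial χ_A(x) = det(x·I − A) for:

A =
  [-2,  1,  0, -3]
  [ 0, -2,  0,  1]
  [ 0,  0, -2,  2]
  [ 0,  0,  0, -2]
x^4 + 8*x^3 + 24*x^2 + 32*x + 16

Expanding det(x·I − A) (e.g. by cofactor expansion or by noting that A is similar to its Jordan form J, which has the same characteristic polynomial as A) gives
  χ_A(x) = x^4 + 8*x^3 + 24*x^2 + 32*x + 16
which factors as (x + 2)^4. The eigenvalues (with algebraic multiplicities) are λ = -2 with multiplicity 4.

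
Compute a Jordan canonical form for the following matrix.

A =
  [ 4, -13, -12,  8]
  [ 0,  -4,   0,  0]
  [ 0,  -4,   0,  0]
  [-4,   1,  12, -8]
J_2(-4) ⊕ J_1(0) ⊕ J_1(0)

The characteristic polynomial is
  det(x·I − A) = x^4 + 8*x^3 + 16*x^2 = x^2*(x + 4)^2

Eigenvalues and multiplicities (the geometric multiplicity of λ is n − rank(A − λI), which equals the number of Jordan blocks for λ):
  λ = -4: algebraic multiplicity = 2, geometric multiplicity = 1
  λ = 0: algebraic multiplicity = 2, geometric multiplicity = 2

Determining the block sizes for each eigenvalue:
  λ = -4: one block (gm = 1), so the single block has size am = 2 → block sizes [2]
  λ = 0: gm = am = 2, so every block has size 1 → block sizes [1, 1]

Assembling the blocks gives a Jordan form
J =
  [-4,  1, 0, 0]
  [ 0, -4, 0, 0]
  [ 0,  0, 0, 0]
  [ 0,  0, 0, 0]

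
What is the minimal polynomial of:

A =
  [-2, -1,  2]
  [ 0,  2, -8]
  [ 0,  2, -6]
x^2 + 4*x + 4

The characteristic polynomial is χ_A(x) = (x + 2)^3, so the eigenvalues are known. The minimal polynomial is
  m_A(x) = Π_λ (x − λ)^{k_λ}
where k_λ is the size of the *largest* Jordan block for λ (equivalently, the smallest k with (A − λI)^k v = 0 for every generalised eigenvector v of λ).

  λ = -2: largest Jordan block has size 2, contributing (x + 2)^2

So m_A(x) = (x + 2)^2 = x^2 + 4*x + 4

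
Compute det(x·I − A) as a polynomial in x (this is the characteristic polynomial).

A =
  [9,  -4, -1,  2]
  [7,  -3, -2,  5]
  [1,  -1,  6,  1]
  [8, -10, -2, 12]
x^4 - 24*x^3 + 216*x^2 - 864*x + 1296

Expanding det(x·I − A) (e.g. by cofactor expansion or by noting that A is similar to its Jordan form J, which has the same characteristic polynomial as A) gives
  χ_A(x) = x^4 - 24*x^3 + 216*x^2 - 864*x + 1296
which factors as (x - 6)^4. The eigenvalues (with algebraic multiplicities) are λ = 6 with multiplicity 4.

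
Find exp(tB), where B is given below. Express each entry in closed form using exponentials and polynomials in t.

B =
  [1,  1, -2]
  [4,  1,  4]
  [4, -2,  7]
e^{tB} =
  [-2*t*exp(3*t) + exp(3*t), t*exp(3*t), -2*t*exp(3*t)]
  [4*t*exp(3*t), -2*t*exp(3*t) + exp(3*t), 4*t*exp(3*t)]
  [4*t*exp(3*t), -2*t*exp(3*t), 4*t*exp(3*t) + exp(3*t)]

Strategy: write B = P · J · P⁻¹ where J is a Jordan canonical form, so e^{tB} = P · e^{tJ} · P⁻¹, and e^{tJ} can be computed block-by-block.

B has Jordan form
J =
  [3, 1, 0]
  [0, 3, 0]
  [0, 0, 3]
(up to reordering of blocks).

Per-block formulas:
  For a 1×1 block at λ = 3: exp(t · [3]) = [e^(3t)].
  For a 2×2 Jordan block J_2(3): exp(t · J_2(3)) = e^(3t)·(I + t·N), where N is the 2×2 nilpotent shift.

After assembling e^{tJ} and conjugating by P, we get:

e^{tB} =
  [-2*t*exp(3*t) + exp(3*t), t*exp(3*t), -2*t*exp(3*t)]
  [4*t*exp(3*t), -2*t*exp(3*t) + exp(3*t), 4*t*exp(3*t)]
  [4*t*exp(3*t), -2*t*exp(3*t), 4*t*exp(3*t) + exp(3*t)]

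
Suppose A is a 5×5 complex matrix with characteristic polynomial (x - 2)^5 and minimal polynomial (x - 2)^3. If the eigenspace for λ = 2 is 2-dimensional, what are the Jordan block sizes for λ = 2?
Block sizes for λ = 2: [3, 2]

Step 1 — from the characteristic polynomial, algebraic multiplicity of λ = 2 is 5. From dim ker(A − (2)·I) = 2, there are exactly 2 Jordan blocks for λ = 2.
Step 2 — from the minimal polynomial, the factor (x − 2)^3 tells us the largest block for λ = 2 has size 3.
Step 3 — with total size 5, 2 blocks, and largest block 3, the block sizes (in nonincreasing order) are [3, 2].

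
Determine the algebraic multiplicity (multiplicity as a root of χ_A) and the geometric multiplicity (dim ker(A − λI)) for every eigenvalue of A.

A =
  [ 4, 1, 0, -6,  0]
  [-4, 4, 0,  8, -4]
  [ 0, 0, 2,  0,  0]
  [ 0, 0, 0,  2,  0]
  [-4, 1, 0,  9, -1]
λ = 2: alg = 4, geom = 3; λ = 3: alg = 1, geom = 1

Step 1 — factor the characteristic polynomial to read off the algebraic multiplicities:
  χ_A(x) = (x - 3)*(x - 2)^4

Step 2 — compute geometric multiplicities via the rank-nullity identity g(λ) = n − rank(A − λI):
  rank(A − (2)·I) = 2, so dim ker(A − (2)·I) = n − 2 = 3
  rank(A − (3)·I) = 4, so dim ker(A − (3)·I) = n − 4 = 1

Summary:
  λ = 2: algebraic multiplicity = 4, geometric multiplicity = 3
  λ = 3: algebraic multiplicity = 1, geometric multiplicity = 1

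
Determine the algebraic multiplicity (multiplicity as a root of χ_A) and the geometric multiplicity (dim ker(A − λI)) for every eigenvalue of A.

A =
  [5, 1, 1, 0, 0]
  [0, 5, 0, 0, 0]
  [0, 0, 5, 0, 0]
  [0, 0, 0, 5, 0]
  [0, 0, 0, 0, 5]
λ = 5: alg = 5, geom = 4

Step 1 — factor the characteristic polynomial to read off the algebraic multiplicities:
  χ_A(x) = (x - 5)^5

Step 2 — compute geometric multiplicities via the rank-nullity identity g(λ) = n − rank(A − λI):
  rank(A − (5)·I) = 1, so dim ker(A − (5)·I) = n − 1 = 4

Summary:
  λ = 5: algebraic multiplicity = 5, geometric multiplicity = 4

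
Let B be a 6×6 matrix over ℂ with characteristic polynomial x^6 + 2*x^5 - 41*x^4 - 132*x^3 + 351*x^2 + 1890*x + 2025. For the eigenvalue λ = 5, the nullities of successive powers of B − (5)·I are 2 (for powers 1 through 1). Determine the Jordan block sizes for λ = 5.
Block sizes for λ = 5: [1, 1]

From the dimensions of kernels of powers, the number of Jordan blocks of size at least j is d_j − d_{j−1} where d_j = dim ker(N^j) (with d_0 = 0). Computing the differences gives [2].
The number of blocks of size exactly k is (#blocks of size ≥ k) − (#blocks of size ≥ k + 1), so the partition is: 2 block(s) of size 1.
In nonincreasing order the block sizes are [1, 1].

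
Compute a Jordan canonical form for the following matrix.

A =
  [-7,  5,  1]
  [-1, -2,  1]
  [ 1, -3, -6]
J_3(-5)

The characteristic polynomial is
  det(x·I − A) = x^3 + 15*x^2 + 75*x + 125 = (x + 5)^3

Eigenvalues and multiplicities (the geometric multiplicity of λ is n − rank(A − λI), which equals the number of Jordan blocks for λ):
  λ = -5: algebraic multiplicity = 3, geometric multiplicity = 1

Determining the block sizes for each eigenvalue:
  λ = -5: one block (gm = 1), so the single block has size am = 3 → block sizes [3]

Assembling the blocks gives a Jordan form
J =
  [-5,  1,  0]
  [ 0, -5,  1]
  [ 0,  0, -5]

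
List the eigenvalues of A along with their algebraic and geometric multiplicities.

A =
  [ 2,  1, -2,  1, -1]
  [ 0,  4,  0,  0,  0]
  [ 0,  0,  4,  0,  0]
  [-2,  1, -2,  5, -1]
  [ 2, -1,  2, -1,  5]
λ = 4: alg = 5, geom = 4

Step 1 — factor the characteristic polynomial to read off the algebraic multiplicities:
  χ_A(x) = (x - 4)^5

Step 2 — compute geometric multiplicities via the rank-nullity identity g(λ) = n − rank(A − λI):
  rank(A − (4)·I) = 1, so dim ker(A − (4)·I) = n − 1 = 4

Summary:
  λ = 4: algebraic multiplicity = 5, geometric multiplicity = 4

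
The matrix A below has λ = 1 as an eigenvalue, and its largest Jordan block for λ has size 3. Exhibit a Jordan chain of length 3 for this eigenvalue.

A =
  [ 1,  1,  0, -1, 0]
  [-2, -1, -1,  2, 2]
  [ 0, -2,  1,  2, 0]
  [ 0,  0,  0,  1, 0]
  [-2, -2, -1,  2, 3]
A Jordan chain for λ = 1 of length 3:
v_1 = (-2, 0, 4, 0, 0)ᵀ
v_2 = (0, -2, 0, 0, -2)ᵀ
v_3 = (1, 0, 0, 0, 0)ᵀ

Let N = A − (1)·I. We want v_3 with N^3 v_3 = 0 but N^2 v_3 ≠ 0; then v_{j-1} := N · v_j for j = 3, …, 2.

Pick v_3 = (1, 0, 0, 0, 0)ᵀ.
Then v_2 = N · v_3 = (0, -2, 0, 0, -2)ᵀ.
Then v_1 = N · v_2 = (-2, 0, 4, 0, 0)ᵀ.

Sanity check: (A − (1)·I) v_1 = (0, 0, 0, 0, 0)ᵀ = 0. ✓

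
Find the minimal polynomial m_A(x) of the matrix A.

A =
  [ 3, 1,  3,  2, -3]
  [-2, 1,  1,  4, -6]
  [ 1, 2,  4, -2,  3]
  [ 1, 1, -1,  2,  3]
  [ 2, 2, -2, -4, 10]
x^3 - 12*x^2 + 48*x - 64

The characteristic polynomial is χ_A(x) = (x - 4)^5, so the eigenvalues are known. The minimal polynomial is
  m_A(x) = Π_λ (x − λ)^{k_λ}
where k_λ is the size of the *largest* Jordan block for λ (equivalently, the smallest k with (A − λI)^k v = 0 for every generalised eigenvector v of λ).

  λ = 4: largest Jordan block has size 3, contributing (x − 4)^3

So m_A(x) = (x - 4)^3 = x^3 - 12*x^2 + 48*x - 64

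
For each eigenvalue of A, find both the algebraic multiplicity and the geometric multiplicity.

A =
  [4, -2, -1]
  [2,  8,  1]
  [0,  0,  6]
λ = 6: alg = 3, geom = 2

Step 1 — factor the characteristic polynomial to read off the algebraic multiplicities:
  χ_A(x) = (x - 6)^3

Step 2 — compute geometric multiplicities via the rank-nullity identity g(λ) = n − rank(A − λI):
  rank(A − (6)·I) = 1, so dim ker(A − (6)·I) = n − 1 = 2

Summary:
  λ = 6: algebraic multiplicity = 3, geometric multiplicity = 2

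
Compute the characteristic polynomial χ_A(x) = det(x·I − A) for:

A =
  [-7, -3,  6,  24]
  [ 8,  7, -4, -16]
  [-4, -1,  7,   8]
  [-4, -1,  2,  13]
x^4 - 20*x^3 + 150*x^2 - 500*x + 625

Expanding det(x·I − A) (e.g. by cofactor expansion or by noting that A is similar to its Jordan form J, which has the same characteristic polynomial as A) gives
  χ_A(x) = x^4 - 20*x^3 + 150*x^2 - 500*x + 625
which factors as (x - 5)^4. The eigenvalues (with algebraic multiplicities) are λ = 5 with multiplicity 4.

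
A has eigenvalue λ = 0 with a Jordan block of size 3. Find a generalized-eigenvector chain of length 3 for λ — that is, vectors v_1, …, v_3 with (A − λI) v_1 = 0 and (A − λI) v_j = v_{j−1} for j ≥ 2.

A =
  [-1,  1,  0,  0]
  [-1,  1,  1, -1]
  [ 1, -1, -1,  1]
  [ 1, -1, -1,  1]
A Jordan chain for λ = 0 of length 3:
v_1 = (1, 1, -1, -1)ᵀ
v_2 = (0, 1, -1, -1)ᵀ
v_3 = (0, 0, 1, 0)ᵀ

Let N = A − (0)·I. We want v_3 with N^3 v_3 = 0 but N^2 v_3 ≠ 0; then v_{j-1} := N · v_j for j = 3, …, 2.

Pick v_3 = (0, 0, 1, 0)ᵀ.
Then v_2 = N · v_3 = (0, 1, -1, -1)ᵀ.
Then v_1 = N · v_2 = (1, 1, -1, -1)ᵀ.

Sanity check: (A − (0)·I) v_1 = (0, 0, 0, 0)ᵀ = 0. ✓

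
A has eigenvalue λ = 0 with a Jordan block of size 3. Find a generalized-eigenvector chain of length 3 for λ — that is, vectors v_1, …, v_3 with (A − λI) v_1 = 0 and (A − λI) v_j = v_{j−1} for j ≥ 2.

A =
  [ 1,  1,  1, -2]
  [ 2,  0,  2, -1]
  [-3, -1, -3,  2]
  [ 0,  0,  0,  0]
A Jordan chain for λ = 0 of length 3:
v_1 = (-1, 0, 1, 0)ᵀ
v_2 = (-2, -1, 2, 0)ᵀ
v_3 = (0, 0, 0, 1)ᵀ

Let N = A − (0)·I. We want v_3 with N^3 v_3 = 0 but N^2 v_3 ≠ 0; then v_{j-1} := N · v_j for j = 3, …, 2.

Pick v_3 = (0, 0, 0, 1)ᵀ.
Then v_2 = N · v_3 = (-2, -1, 2, 0)ᵀ.
Then v_1 = N · v_2 = (-1, 0, 1, 0)ᵀ.

Sanity check: (A − (0)·I) v_1 = (0, 0, 0, 0)ᵀ = 0. ✓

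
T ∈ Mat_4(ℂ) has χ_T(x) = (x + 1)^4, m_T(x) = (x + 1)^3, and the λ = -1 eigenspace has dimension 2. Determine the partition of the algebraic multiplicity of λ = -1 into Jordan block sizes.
Block sizes for λ = -1: [3, 1]

Step 1 — from the characteristic polynomial, algebraic multiplicity of λ = -1 is 4. From dim ker(T − (-1)·I) = 2, there are exactly 2 Jordan blocks for λ = -1.
Step 2 — from the minimal polynomial, the factor (x + 1)^3 tells us the largest block for λ = -1 has size 3.
Step 3 — with total size 4, 2 blocks, and largest block 3, the block sizes (in nonincreasing order) are [3, 1].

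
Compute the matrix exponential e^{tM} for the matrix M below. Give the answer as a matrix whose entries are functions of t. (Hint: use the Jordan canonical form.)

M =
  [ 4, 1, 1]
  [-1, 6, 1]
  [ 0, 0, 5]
e^{tM} =
  [-t*exp(5*t) + exp(5*t), t*exp(5*t), t*exp(5*t)]
  [-t*exp(5*t), t*exp(5*t) + exp(5*t), t*exp(5*t)]
  [0, 0, exp(5*t)]

Strategy: write M = P · J · P⁻¹ where J is a Jordan canonical form, so e^{tM} = P · e^{tJ} · P⁻¹, and e^{tJ} can be computed block-by-block.

M has Jordan form
J =
  [5, 1, 0]
  [0, 5, 0]
  [0, 0, 5]
(up to reordering of blocks).

Per-block formulas:
  For a 2×2 Jordan block J_2(5): exp(t · J_2(5)) = e^(5t)·(I + t·N), where N is the 2×2 nilpotent shift.
  For a 1×1 block at λ = 5: exp(t · [5]) = [e^(5t)].

After assembling e^{tJ} and conjugating by P, we get:

e^{tM} =
  [-t*exp(5*t) + exp(5*t), t*exp(5*t), t*exp(5*t)]
  [-t*exp(5*t), t*exp(5*t) + exp(5*t), t*exp(5*t)]
  [0, 0, exp(5*t)]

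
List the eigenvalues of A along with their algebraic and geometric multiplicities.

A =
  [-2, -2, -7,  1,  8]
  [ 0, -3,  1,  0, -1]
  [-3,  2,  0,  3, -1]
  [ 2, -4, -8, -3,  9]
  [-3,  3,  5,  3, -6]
λ = -4: alg = 3, geom = 1; λ = -1: alg = 2, geom = 1

Step 1 — factor the characteristic polynomial to read off the algebraic multiplicities:
  χ_A(x) = (x + 1)^2*(x + 4)^3

Step 2 — compute geometric multiplicities via the rank-nullity identity g(λ) = n − rank(A − λI):
  rank(A − (-4)·I) = 4, so dim ker(A − (-4)·I) = n − 4 = 1
  rank(A − (-1)·I) = 4, so dim ker(A − (-1)·I) = n − 4 = 1

Summary:
  λ = -4: algebraic multiplicity = 3, geometric multiplicity = 1
  λ = -1: algebraic multiplicity = 2, geometric multiplicity = 1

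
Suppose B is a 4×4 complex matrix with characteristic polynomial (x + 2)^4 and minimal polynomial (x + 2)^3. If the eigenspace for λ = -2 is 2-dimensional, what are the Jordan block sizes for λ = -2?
Block sizes for λ = -2: [3, 1]

Step 1 — from the characteristic polynomial, algebraic multiplicity of λ = -2 is 4. From dim ker(B − (-2)·I) = 2, there are exactly 2 Jordan blocks for λ = -2.
Step 2 — from the minimal polynomial, the factor (x + 2)^3 tells us the largest block for λ = -2 has size 3.
Step 3 — with total size 4, 2 blocks, and largest block 3, the block sizes (in nonincreasing order) are [3, 1].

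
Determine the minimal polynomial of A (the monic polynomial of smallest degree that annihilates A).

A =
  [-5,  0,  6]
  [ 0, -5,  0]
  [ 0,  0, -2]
x^2 + 7*x + 10

The characteristic polynomial is χ_A(x) = (x + 2)*(x + 5)^2, so the eigenvalues are known. The minimal polynomial is
  m_A(x) = Π_λ (x − λ)^{k_λ}
where k_λ is the size of the *largest* Jordan block for λ (equivalently, the smallest k with (A − λI)^k v = 0 for every generalised eigenvector v of λ).

  λ = -5: largest Jordan block has size 1, contributing (x + 5)
  λ = -2: largest Jordan block has size 1, contributing (x + 2)

So m_A(x) = (x + 2)*(x + 5) = x^2 + 7*x + 10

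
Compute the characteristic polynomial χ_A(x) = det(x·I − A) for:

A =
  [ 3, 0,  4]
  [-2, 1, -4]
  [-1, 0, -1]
x^3 - 3*x^2 + 3*x - 1

Expanding det(x·I − A) (e.g. by cofactor expansion or by noting that A is similar to its Jordan form J, which has the same characteristic polynomial as A) gives
  χ_A(x) = x^3 - 3*x^2 + 3*x - 1
which factors as (x - 1)^3. The eigenvalues (with algebraic multiplicities) are λ = 1 with multiplicity 3.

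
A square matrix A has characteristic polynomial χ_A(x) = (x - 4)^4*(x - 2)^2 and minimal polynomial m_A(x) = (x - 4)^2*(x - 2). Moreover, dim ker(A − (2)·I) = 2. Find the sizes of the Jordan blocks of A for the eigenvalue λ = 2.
Block sizes for λ = 2: [1, 1]

Step 1 — from the characteristic polynomial, algebraic multiplicity of λ = 2 is 2. From dim ker(A − (2)·I) = 2, there are exactly 2 Jordan blocks for λ = 2.
Step 2 — from the minimal polynomial, the factor (x − 2) tells us the largest block for λ = 2 has size 1.
Step 3 — with total size 2, 2 blocks, and largest block 1, the block sizes (in nonincreasing order) are [1, 1].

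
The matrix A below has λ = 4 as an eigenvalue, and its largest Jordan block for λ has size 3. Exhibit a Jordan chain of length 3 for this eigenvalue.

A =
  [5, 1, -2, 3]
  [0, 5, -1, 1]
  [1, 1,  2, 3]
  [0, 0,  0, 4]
A Jordan chain for λ = 4 of length 3:
v_1 = (-1, -1, -1, 0)ᵀ
v_2 = (1, 0, 1, 0)ᵀ
v_3 = (1, 0, 0, 0)ᵀ

Let N = A − (4)·I. We want v_3 with N^3 v_3 = 0 but N^2 v_3 ≠ 0; then v_{j-1} := N · v_j for j = 3, …, 2.

Pick v_3 = (1, 0, 0, 0)ᵀ.
Then v_2 = N · v_3 = (1, 0, 1, 0)ᵀ.
Then v_1 = N · v_2 = (-1, -1, -1, 0)ᵀ.

Sanity check: (A − (4)·I) v_1 = (0, 0, 0, 0)ᵀ = 0. ✓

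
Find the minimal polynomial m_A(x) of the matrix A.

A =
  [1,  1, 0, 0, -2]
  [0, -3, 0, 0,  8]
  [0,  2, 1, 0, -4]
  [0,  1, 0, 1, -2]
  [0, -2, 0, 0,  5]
x^2 - 2*x + 1

The characteristic polynomial is χ_A(x) = (x - 1)^5, so the eigenvalues are known. The minimal polynomial is
  m_A(x) = Π_λ (x − λ)^{k_λ}
where k_λ is the size of the *largest* Jordan block for λ (equivalently, the smallest k with (A − λI)^k v = 0 for every generalised eigenvector v of λ).

  λ = 1: largest Jordan block has size 2, contributing (x − 1)^2

So m_A(x) = (x - 1)^2 = x^2 - 2*x + 1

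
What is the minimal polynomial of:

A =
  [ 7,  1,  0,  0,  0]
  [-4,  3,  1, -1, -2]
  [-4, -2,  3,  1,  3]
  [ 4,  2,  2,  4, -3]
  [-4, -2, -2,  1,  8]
x^3 - 15*x^2 + 75*x - 125

The characteristic polynomial is χ_A(x) = (x - 5)^5, so the eigenvalues are known. The minimal polynomial is
  m_A(x) = Π_λ (x − λ)^{k_λ}
where k_λ is the size of the *largest* Jordan block for λ (equivalently, the smallest k with (A − λI)^k v = 0 for every generalised eigenvector v of λ).

  λ = 5: largest Jordan block has size 3, contributing (x − 5)^3

So m_A(x) = (x - 5)^3 = x^3 - 15*x^2 + 75*x - 125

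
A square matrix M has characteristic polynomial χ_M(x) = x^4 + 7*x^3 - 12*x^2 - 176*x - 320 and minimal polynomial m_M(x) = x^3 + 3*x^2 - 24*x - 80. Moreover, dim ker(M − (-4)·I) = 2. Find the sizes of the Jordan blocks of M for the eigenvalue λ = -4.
Block sizes for λ = -4: [2, 1]

Step 1 — from the characteristic polynomial, algebraic multiplicity of λ = -4 is 3. From dim ker(M − (-4)·I) = 2, there are exactly 2 Jordan blocks for λ = -4.
Step 2 — from the minimal polynomial, the factor (x + 4)^2 tells us the largest block for λ = -4 has size 2.
Step 3 — with total size 3, 2 blocks, and largest block 2, the block sizes (in nonincreasing order) are [2, 1].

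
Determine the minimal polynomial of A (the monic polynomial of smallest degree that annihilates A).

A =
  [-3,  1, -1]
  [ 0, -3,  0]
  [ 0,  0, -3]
x^2 + 6*x + 9

The characteristic polynomial is χ_A(x) = (x + 3)^3, so the eigenvalues are known. The minimal polynomial is
  m_A(x) = Π_λ (x − λ)^{k_λ}
where k_λ is the size of the *largest* Jordan block for λ (equivalently, the smallest k with (A − λI)^k v = 0 for every generalised eigenvector v of λ).

  λ = -3: largest Jordan block has size 2, contributing (x + 3)^2

So m_A(x) = (x + 3)^2 = x^2 + 6*x + 9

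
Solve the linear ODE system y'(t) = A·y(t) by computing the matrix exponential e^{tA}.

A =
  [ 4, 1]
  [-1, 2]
e^{tA} =
  [t*exp(3*t) + exp(3*t), t*exp(3*t)]
  [-t*exp(3*t), -t*exp(3*t) + exp(3*t)]

Strategy: write A = P · J · P⁻¹ where J is a Jordan canonical form, so e^{tA} = P · e^{tJ} · P⁻¹, and e^{tJ} can be computed block-by-block.

A has Jordan form
J =
  [3, 1]
  [0, 3]
(up to reordering of blocks).

Per-block formulas:
  For a 2×2 Jordan block J_2(3): exp(t · J_2(3)) = e^(3t)·(I + t·N), where N is the 2×2 nilpotent shift.

After assembling e^{tJ} and conjugating by P, we get:

e^{tA} =
  [t*exp(3*t) + exp(3*t), t*exp(3*t)]
  [-t*exp(3*t), -t*exp(3*t) + exp(3*t)]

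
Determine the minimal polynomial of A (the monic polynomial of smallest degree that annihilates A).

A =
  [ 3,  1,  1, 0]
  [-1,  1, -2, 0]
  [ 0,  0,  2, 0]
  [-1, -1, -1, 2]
x^3 - 6*x^2 + 12*x - 8

The characteristic polynomial is χ_A(x) = (x - 2)^4, so the eigenvalues are known. The minimal polynomial is
  m_A(x) = Π_λ (x − λ)^{k_λ}
where k_λ is the size of the *largest* Jordan block for λ (equivalently, the smallest k with (A − λI)^k v = 0 for every generalised eigenvector v of λ).

  λ = 2: largest Jordan block has size 3, contributing (x − 2)^3

So m_A(x) = (x - 2)^3 = x^3 - 6*x^2 + 12*x - 8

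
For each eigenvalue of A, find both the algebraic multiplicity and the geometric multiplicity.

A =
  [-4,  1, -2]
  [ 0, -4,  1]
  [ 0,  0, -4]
λ = -4: alg = 3, geom = 1

Step 1 — factor the characteristic polynomial to read off the algebraic multiplicities:
  χ_A(x) = (x + 4)^3

Step 2 — compute geometric multiplicities via the rank-nullity identity g(λ) = n − rank(A − λI):
  rank(A − (-4)·I) = 2, so dim ker(A − (-4)·I) = n − 2 = 1

Summary:
  λ = -4: algebraic multiplicity = 3, geometric multiplicity = 1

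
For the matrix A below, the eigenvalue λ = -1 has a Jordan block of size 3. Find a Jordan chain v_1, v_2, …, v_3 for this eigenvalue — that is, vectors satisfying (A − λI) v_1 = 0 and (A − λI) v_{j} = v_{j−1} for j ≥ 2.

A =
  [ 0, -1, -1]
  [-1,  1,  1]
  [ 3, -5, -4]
A Jordan chain for λ = -1 of length 3:
v_1 = (-1, 0, -1)ᵀ
v_2 = (1, -1, 3)ᵀ
v_3 = (1, 0, 0)ᵀ

Let N = A − (-1)·I. We want v_3 with N^3 v_3 = 0 but N^2 v_3 ≠ 0; then v_{j-1} := N · v_j for j = 3, …, 2.

Pick v_3 = (1, 0, 0)ᵀ.
Then v_2 = N · v_3 = (1, -1, 3)ᵀ.
Then v_1 = N · v_2 = (-1, 0, -1)ᵀ.

Sanity check: (A − (-1)·I) v_1 = (0, 0, 0)ᵀ = 0. ✓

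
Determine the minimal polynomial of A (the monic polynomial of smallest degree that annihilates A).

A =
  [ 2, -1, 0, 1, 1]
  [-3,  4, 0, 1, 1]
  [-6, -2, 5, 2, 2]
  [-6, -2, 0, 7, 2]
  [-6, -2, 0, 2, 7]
x^2 - 10*x + 25

The characteristic polynomial is χ_A(x) = (x - 5)^5, so the eigenvalues are known. The minimal polynomial is
  m_A(x) = Π_λ (x − λ)^{k_λ}
where k_λ is the size of the *largest* Jordan block for λ (equivalently, the smallest k with (A − λI)^k v = 0 for every generalised eigenvector v of λ).

  λ = 5: largest Jordan block has size 2, contributing (x − 5)^2

So m_A(x) = (x - 5)^2 = x^2 - 10*x + 25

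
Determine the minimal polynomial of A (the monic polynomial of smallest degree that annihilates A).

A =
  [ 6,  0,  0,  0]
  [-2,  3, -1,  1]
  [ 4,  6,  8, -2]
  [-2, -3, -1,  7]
x^2 - 12*x + 36

The characteristic polynomial is χ_A(x) = (x - 6)^4, so the eigenvalues are known. The minimal polynomial is
  m_A(x) = Π_λ (x − λ)^{k_λ}
where k_λ is the size of the *largest* Jordan block for λ (equivalently, the smallest k with (A − λI)^k v = 0 for every generalised eigenvector v of λ).

  λ = 6: largest Jordan block has size 2, contributing (x − 6)^2

So m_A(x) = (x - 6)^2 = x^2 - 12*x + 36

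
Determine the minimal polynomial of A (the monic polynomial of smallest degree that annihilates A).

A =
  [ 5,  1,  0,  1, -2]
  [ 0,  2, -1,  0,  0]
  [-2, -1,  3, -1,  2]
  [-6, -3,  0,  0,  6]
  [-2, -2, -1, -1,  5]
x^3 - 9*x^2 + 27*x - 27

The characteristic polynomial is χ_A(x) = (x - 3)^5, so the eigenvalues are known. The minimal polynomial is
  m_A(x) = Π_λ (x − λ)^{k_λ}
where k_λ is the size of the *largest* Jordan block for λ (equivalently, the smallest k with (A − λI)^k v = 0 for every generalised eigenvector v of λ).

  λ = 3: largest Jordan block has size 3, contributing (x − 3)^3

So m_A(x) = (x - 3)^3 = x^3 - 9*x^2 + 27*x - 27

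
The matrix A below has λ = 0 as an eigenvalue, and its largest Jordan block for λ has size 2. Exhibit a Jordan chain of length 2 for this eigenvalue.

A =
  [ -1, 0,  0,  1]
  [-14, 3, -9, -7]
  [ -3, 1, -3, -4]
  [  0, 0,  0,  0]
A Jordan chain for λ = 0 of length 2:
v_1 = (0, 3, 1, 0)ᵀ
v_2 = (0, 1, 0, 0)ᵀ

Let N = A − (0)·I. We want v_2 with N^2 v_2 = 0 but N^1 v_2 ≠ 0; then v_{j-1} := N · v_j for j = 2, …, 2.

Pick v_2 = (0, 1, 0, 0)ᵀ.
Then v_1 = N · v_2 = (0, 3, 1, 0)ᵀ.

Sanity check: (A − (0)·I) v_1 = (0, 0, 0, 0)ᵀ = 0. ✓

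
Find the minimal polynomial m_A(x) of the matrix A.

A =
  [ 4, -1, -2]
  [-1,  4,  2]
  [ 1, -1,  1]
x^2 - 6*x + 9

The characteristic polynomial is χ_A(x) = (x - 3)^3, so the eigenvalues are known. The minimal polynomial is
  m_A(x) = Π_λ (x − λ)^{k_λ}
where k_λ is the size of the *largest* Jordan block for λ (equivalently, the smallest k with (A − λI)^k v = 0 for every generalised eigenvector v of λ).

  λ = 3: largest Jordan block has size 2, contributing (x − 3)^2

So m_A(x) = (x - 3)^2 = x^2 - 6*x + 9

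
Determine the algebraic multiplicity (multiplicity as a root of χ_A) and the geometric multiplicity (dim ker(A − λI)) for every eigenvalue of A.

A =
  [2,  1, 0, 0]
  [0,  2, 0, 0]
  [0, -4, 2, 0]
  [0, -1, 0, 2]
λ = 2: alg = 4, geom = 3

Step 1 — factor the characteristic polynomial to read off the algebraic multiplicities:
  χ_A(x) = (x - 2)^4

Step 2 — compute geometric multiplicities via the rank-nullity identity g(λ) = n − rank(A − λI):
  rank(A − (2)·I) = 1, so dim ker(A − (2)·I) = n − 1 = 3

Summary:
  λ = 2: algebraic multiplicity = 4, geometric multiplicity = 3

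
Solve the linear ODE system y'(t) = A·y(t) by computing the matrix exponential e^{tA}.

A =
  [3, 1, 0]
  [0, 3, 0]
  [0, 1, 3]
e^{tA} =
  [exp(3*t), t*exp(3*t), 0]
  [0, exp(3*t), 0]
  [0, t*exp(3*t), exp(3*t)]

Strategy: write A = P · J · P⁻¹ where J is a Jordan canonical form, so e^{tA} = P · e^{tJ} · P⁻¹, and e^{tJ} can be computed block-by-block.

A has Jordan form
J =
  [3, 1, 0]
  [0, 3, 0]
  [0, 0, 3]
(up to reordering of blocks).

Per-block formulas:
  For a 2×2 Jordan block J_2(3): exp(t · J_2(3)) = e^(3t)·(I + t·N), where N is the 2×2 nilpotent shift.
  For a 1×1 block at λ = 3: exp(t · [3]) = [e^(3t)].

After assembling e^{tJ} and conjugating by P, we get:

e^{tA} =
  [exp(3*t), t*exp(3*t), 0]
  [0, exp(3*t), 0]
  [0, t*exp(3*t), exp(3*t)]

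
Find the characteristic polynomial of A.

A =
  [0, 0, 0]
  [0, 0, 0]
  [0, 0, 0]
x^3

Expanding det(x·I − A) (e.g. by cofactor expansion or by noting that A is similar to its Jordan form J, which has the same characteristic polynomial as A) gives
  χ_A(x) = x^3
which factors as x^3. The eigenvalues (with algebraic multiplicities) are λ = 0 with multiplicity 3.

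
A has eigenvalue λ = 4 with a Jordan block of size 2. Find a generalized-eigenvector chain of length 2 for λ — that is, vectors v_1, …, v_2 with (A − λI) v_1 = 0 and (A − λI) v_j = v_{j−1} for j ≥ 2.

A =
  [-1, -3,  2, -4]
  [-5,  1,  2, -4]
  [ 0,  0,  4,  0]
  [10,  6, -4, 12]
A Jordan chain for λ = 4 of length 2:
v_1 = (-5, -5, 0, 10)ᵀ
v_2 = (1, 0, 0, 0)ᵀ

Let N = A − (4)·I. We want v_2 with N^2 v_2 = 0 but N^1 v_2 ≠ 0; then v_{j-1} := N · v_j for j = 2, …, 2.

Pick v_2 = (1, 0, 0, 0)ᵀ.
Then v_1 = N · v_2 = (-5, -5, 0, 10)ᵀ.

Sanity check: (A − (4)·I) v_1 = (0, 0, 0, 0)ᵀ = 0. ✓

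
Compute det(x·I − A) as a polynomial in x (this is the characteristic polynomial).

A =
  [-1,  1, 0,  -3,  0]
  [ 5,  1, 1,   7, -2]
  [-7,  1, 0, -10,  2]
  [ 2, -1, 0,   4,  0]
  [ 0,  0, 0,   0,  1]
x^5 - 5*x^4 + 10*x^3 - 10*x^2 + 5*x - 1

Expanding det(x·I − A) (e.g. by cofactor expansion or by noting that A is similar to its Jordan form J, which has the same characteristic polynomial as A) gives
  χ_A(x) = x^5 - 5*x^4 + 10*x^3 - 10*x^2 + 5*x - 1
which factors as (x - 1)^5. The eigenvalues (with algebraic multiplicities) are λ = 1 with multiplicity 5.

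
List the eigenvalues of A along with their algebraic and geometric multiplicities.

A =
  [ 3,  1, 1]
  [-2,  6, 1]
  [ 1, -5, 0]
λ = 2: alg = 2, geom = 1; λ = 5: alg = 1, geom = 1

Step 1 — factor the characteristic polynomial to read off the algebraic multiplicities:
  χ_A(x) = (x - 5)*(x - 2)^2

Step 2 — compute geometric multiplicities via the rank-nullity identity g(λ) = n − rank(A − λI):
  rank(A − (2)·I) = 2, so dim ker(A − (2)·I) = n − 2 = 1
  rank(A − (5)·I) = 2, so dim ker(A − (5)·I) = n − 2 = 1

Summary:
  λ = 2: algebraic multiplicity = 2, geometric multiplicity = 1
  λ = 5: algebraic multiplicity = 1, geometric multiplicity = 1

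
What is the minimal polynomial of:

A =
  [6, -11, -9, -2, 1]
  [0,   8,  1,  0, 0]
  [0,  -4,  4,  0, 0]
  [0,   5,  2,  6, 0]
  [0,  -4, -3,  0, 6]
x^3 - 18*x^2 + 108*x - 216

The characteristic polynomial is χ_A(x) = (x - 6)^5, so the eigenvalues are known. The minimal polynomial is
  m_A(x) = Π_λ (x − λ)^{k_λ}
where k_λ is the size of the *largest* Jordan block for λ (equivalently, the smallest k with (A − λI)^k v = 0 for every generalised eigenvector v of λ).

  λ = 6: largest Jordan block has size 3, contributing (x − 6)^3

So m_A(x) = (x - 6)^3 = x^3 - 18*x^2 + 108*x - 216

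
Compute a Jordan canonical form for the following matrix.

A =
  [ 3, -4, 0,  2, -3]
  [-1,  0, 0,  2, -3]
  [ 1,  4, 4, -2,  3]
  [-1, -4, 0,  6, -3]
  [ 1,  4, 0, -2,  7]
J_2(4) ⊕ J_1(4) ⊕ J_1(4) ⊕ J_1(4)

The characteristic polynomial is
  det(x·I − A) = x^5 - 20*x^4 + 160*x^3 - 640*x^2 + 1280*x - 1024 = (x - 4)^5

Eigenvalues and multiplicities (the geometric multiplicity of λ is n − rank(A − λI), which equals the number of Jordan blocks for λ):
  λ = 4: algebraic multiplicity = 5, geometric multiplicity = 4

Determining the block sizes for each eigenvalue:
  λ = 4: 4 blocks summing to 5 forces exactly one block of size 2 and the rest size 1 → block sizes [2, 1, 1, 1]

Assembling the blocks gives a Jordan form
J =
  [4, 1, 0, 0, 0]
  [0, 4, 0, 0, 0]
  [0, 0, 4, 0, 0]
  [0, 0, 0, 4, 0]
  [0, 0, 0, 0, 4]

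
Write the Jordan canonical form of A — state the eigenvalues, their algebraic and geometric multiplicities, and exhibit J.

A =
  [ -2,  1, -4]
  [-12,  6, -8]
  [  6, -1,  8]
J_2(4) ⊕ J_1(4)

The characteristic polynomial is
  det(x·I − A) = x^3 - 12*x^2 + 48*x - 64 = (x - 4)^3

Eigenvalues and multiplicities (the geometric multiplicity of λ is n − rank(A − λI), which equals the number of Jordan blocks for λ):
  λ = 4: algebraic multiplicity = 3, geometric multiplicity = 2

Determining the block sizes for each eigenvalue:
  λ = 4: 2 blocks summing to 3 forces exactly one block of size 2 and the rest size 1 → block sizes [2, 1]

Assembling the blocks gives a Jordan form
J =
  [4, 1, 0]
  [0, 4, 0]
  [0, 0, 4]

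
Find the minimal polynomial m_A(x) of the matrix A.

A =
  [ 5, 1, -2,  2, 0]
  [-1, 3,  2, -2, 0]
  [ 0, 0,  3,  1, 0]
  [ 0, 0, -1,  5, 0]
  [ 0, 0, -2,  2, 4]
x^2 - 8*x + 16

The characteristic polynomial is χ_A(x) = (x - 4)^5, so the eigenvalues are known. The minimal polynomial is
  m_A(x) = Π_λ (x − λ)^{k_λ}
where k_λ is the size of the *largest* Jordan block for λ (equivalently, the smallest k with (A − λI)^k v = 0 for every generalised eigenvector v of λ).

  λ = 4: largest Jordan block has size 2, contributing (x − 4)^2

So m_A(x) = (x - 4)^2 = x^2 - 8*x + 16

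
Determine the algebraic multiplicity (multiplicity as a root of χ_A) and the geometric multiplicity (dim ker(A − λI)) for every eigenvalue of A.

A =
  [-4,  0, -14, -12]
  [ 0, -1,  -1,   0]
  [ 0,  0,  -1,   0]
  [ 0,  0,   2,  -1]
λ = -4: alg = 1, geom = 1; λ = -1: alg = 3, geom = 2

Step 1 — factor the characteristic polynomial to read off the algebraic multiplicities:
  χ_A(x) = (x + 1)^3*(x + 4)

Step 2 — compute geometric multiplicities via the rank-nullity identity g(λ) = n − rank(A − λI):
  rank(A − (-4)·I) = 3, so dim ker(A − (-4)·I) = n − 3 = 1
  rank(A − (-1)·I) = 2, so dim ker(A − (-1)·I) = n − 2 = 2

Summary:
  λ = -4: algebraic multiplicity = 1, geometric multiplicity = 1
  λ = -1: algebraic multiplicity = 3, geometric multiplicity = 2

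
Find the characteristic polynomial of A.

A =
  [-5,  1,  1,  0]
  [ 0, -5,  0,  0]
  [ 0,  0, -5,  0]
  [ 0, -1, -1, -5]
x^4 + 20*x^3 + 150*x^2 + 500*x + 625

Expanding det(x·I − A) (e.g. by cofactor expansion or by noting that A is similar to its Jordan form J, which has the same characteristic polynomial as A) gives
  χ_A(x) = x^4 + 20*x^3 + 150*x^2 + 500*x + 625
which factors as (x + 5)^4. The eigenvalues (with algebraic multiplicities) are λ = -5 with multiplicity 4.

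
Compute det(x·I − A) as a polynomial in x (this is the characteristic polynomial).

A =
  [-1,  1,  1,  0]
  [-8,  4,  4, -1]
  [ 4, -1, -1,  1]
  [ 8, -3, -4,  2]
x^4 - 4*x^3 + 6*x^2 - 4*x + 1

Expanding det(x·I − A) (e.g. by cofactor expansion or by noting that A is similar to its Jordan form J, which has the same characteristic polynomial as A) gives
  χ_A(x) = x^4 - 4*x^3 + 6*x^2 - 4*x + 1
which factors as (x - 1)^4. The eigenvalues (with algebraic multiplicities) are λ = 1 with multiplicity 4.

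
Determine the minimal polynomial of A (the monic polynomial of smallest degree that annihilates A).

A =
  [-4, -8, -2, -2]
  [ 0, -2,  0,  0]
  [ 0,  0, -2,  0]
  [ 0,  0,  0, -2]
x^2 + 6*x + 8

The characteristic polynomial is χ_A(x) = (x + 2)^3*(x + 4), so the eigenvalues are known. The minimal polynomial is
  m_A(x) = Π_λ (x − λ)^{k_λ}
where k_λ is the size of the *largest* Jordan block for λ (equivalently, the smallest k with (A − λI)^k v = 0 for every generalised eigenvector v of λ).

  λ = -4: largest Jordan block has size 1, contributing (x + 4)
  λ = -2: largest Jordan block has size 1, contributing (x + 2)

So m_A(x) = (x + 2)*(x + 4) = x^2 + 6*x + 8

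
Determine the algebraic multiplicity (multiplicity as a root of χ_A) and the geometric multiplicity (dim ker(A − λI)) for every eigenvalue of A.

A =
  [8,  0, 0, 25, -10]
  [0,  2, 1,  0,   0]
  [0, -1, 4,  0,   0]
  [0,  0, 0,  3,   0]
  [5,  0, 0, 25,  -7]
λ = -2: alg = 1, geom = 1; λ = 3: alg = 4, geom = 3

Step 1 — factor the characteristic polynomial to read off the algebraic multiplicities:
  χ_A(x) = (x - 3)^4*(x + 2)

Step 2 — compute geometric multiplicities via the rank-nullity identity g(λ) = n − rank(A − λI):
  rank(A − (-2)·I) = 4, so dim ker(A − (-2)·I) = n − 4 = 1
  rank(A − (3)·I) = 2, so dim ker(A − (3)·I) = n − 2 = 3

Summary:
  λ = -2: algebraic multiplicity = 1, geometric multiplicity = 1
  λ = 3: algebraic multiplicity = 4, geometric multiplicity = 3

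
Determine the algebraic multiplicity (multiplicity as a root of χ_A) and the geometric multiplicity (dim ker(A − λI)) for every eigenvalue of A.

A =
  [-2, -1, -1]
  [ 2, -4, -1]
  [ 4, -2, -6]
λ = -4: alg = 3, geom = 1

Step 1 — factor the characteristic polynomial to read off the algebraic multiplicities:
  χ_A(x) = (x + 4)^3

Step 2 — compute geometric multiplicities via the rank-nullity identity g(λ) = n − rank(A − λI):
  rank(A − (-4)·I) = 2, so dim ker(A − (-4)·I) = n − 2 = 1

Summary:
  λ = -4: algebraic multiplicity = 3, geometric multiplicity = 1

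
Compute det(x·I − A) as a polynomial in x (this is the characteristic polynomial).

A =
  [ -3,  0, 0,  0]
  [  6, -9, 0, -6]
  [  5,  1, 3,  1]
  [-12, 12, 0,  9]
x^4 - 18*x^2 + 81

Expanding det(x·I − A) (e.g. by cofactor expansion or by noting that A is similar to its Jordan form J, which has the same characteristic polynomial as A) gives
  χ_A(x) = x^4 - 18*x^2 + 81
which factors as (x - 3)^2*(x + 3)^2. The eigenvalues (with algebraic multiplicities) are λ = -3 with multiplicity 2, λ = 3 with multiplicity 2.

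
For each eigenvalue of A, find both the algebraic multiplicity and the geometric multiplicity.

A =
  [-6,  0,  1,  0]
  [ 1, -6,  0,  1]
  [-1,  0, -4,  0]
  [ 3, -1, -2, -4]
λ = -5: alg = 4, geom = 2

Step 1 — factor the characteristic polynomial to read off the algebraic multiplicities:
  χ_A(x) = (x + 5)^4

Step 2 — compute geometric multiplicities via the rank-nullity identity g(λ) = n − rank(A − λI):
  rank(A − (-5)·I) = 2, so dim ker(A − (-5)·I) = n − 2 = 2

Summary:
  λ = -5: algebraic multiplicity = 4, geometric multiplicity = 2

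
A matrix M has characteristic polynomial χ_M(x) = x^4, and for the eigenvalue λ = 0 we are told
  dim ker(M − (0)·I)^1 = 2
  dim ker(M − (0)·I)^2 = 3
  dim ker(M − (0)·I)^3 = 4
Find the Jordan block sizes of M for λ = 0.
Block sizes for λ = 0: [3, 1]

From the dimensions of kernels of powers, the number of Jordan blocks of size at least j is d_j − d_{j−1} where d_j = dim ker(N^j) (with d_0 = 0). Computing the differences gives [2, 1, 1].
The number of blocks of size exactly k is (#blocks of size ≥ k) − (#blocks of size ≥ k + 1), so the partition is: 1 block(s) of size 1, 1 block(s) of size 3.
In nonincreasing order the block sizes are [3, 1].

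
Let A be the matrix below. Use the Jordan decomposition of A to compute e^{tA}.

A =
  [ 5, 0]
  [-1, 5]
e^{tA} =
  [exp(5*t), 0]
  [-t*exp(5*t), exp(5*t)]

Strategy: write A = P · J · P⁻¹ where J is a Jordan canonical form, so e^{tA} = P · e^{tJ} · P⁻¹, and e^{tJ} can be computed block-by-block.

A has Jordan form
J =
  [5, 1]
  [0, 5]
(up to reordering of blocks).

Per-block formulas:
  For a 2×2 Jordan block J_2(5): exp(t · J_2(5)) = e^(5t)·(I + t·N), where N is the 2×2 nilpotent shift.

After assembling e^{tJ} and conjugating by P, we get:

e^{tA} =
  [exp(5*t), 0]
  [-t*exp(5*t), exp(5*t)]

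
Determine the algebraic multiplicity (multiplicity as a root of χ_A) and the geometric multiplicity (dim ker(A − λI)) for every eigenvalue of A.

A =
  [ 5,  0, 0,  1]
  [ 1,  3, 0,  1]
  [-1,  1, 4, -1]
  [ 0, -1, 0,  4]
λ = 4: alg = 4, geom = 2

Step 1 — factor the characteristic polynomial to read off the algebraic multiplicities:
  χ_A(x) = (x - 4)^4

Step 2 — compute geometric multiplicities via the rank-nullity identity g(λ) = n − rank(A − λI):
  rank(A − (4)·I) = 2, so dim ker(A − (4)·I) = n − 2 = 2

Summary:
  λ = 4: algebraic multiplicity = 4, geometric multiplicity = 2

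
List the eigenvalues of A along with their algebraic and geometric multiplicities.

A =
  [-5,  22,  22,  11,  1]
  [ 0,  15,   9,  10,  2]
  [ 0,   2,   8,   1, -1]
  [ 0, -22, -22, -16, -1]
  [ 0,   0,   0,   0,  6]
λ = -5: alg = 2, geom = 2; λ = 6: alg = 3, geom = 1

Step 1 — factor the characteristic polynomial to read off the algebraic multiplicities:
  χ_A(x) = (x - 6)^3*(x + 5)^2

Step 2 — compute geometric multiplicities via the rank-nullity identity g(λ) = n − rank(A − λI):
  rank(A − (-5)·I) = 3, so dim ker(A − (-5)·I) = n − 3 = 2
  rank(A − (6)·I) = 4, so dim ker(A − (6)·I) = n − 4 = 1

Summary:
  λ = -5: algebraic multiplicity = 2, geometric multiplicity = 2
  λ = 6: algebraic multiplicity = 3, geometric multiplicity = 1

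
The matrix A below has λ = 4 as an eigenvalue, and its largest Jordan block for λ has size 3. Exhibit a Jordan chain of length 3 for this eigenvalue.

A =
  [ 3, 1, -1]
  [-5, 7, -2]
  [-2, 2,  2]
A Jordan chain for λ = 4 of length 3:
v_1 = (-2, -6, -4)ᵀ
v_2 = (-1, -5, -2)ᵀ
v_3 = (1, 0, 0)ᵀ

Let N = A − (4)·I. We want v_3 with N^3 v_3 = 0 but N^2 v_3 ≠ 0; then v_{j-1} := N · v_j for j = 3, …, 2.

Pick v_3 = (1, 0, 0)ᵀ.
Then v_2 = N · v_3 = (-1, -5, -2)ᵀ.
Then v_1 = N · v_2 = (-2, -6, -4)ᵀ.

Sanity check: (A − (4)·I) v_1 = (0, 0, 0)ᵀ = 0. ✓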